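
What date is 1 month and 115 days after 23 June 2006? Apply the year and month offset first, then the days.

November 15, 2006

Advancing 1 month and 115 days from June 23, 2006: first the month/year part, then the days.
month 6 + 1 = 7 → July 2006.
Day 23 is valid in July, giving July 23, 2006.
Now add 115 days from July 23, 2006.
July has 31 days, so 31 − 23 = 8 days remain after July 23, 2006; 115 − 8 = 107 left.
August 2006 has 31 days: 107 − 31 = 76 left.
September 2006 has 30 days: 76 − 30 = 46 left.
October 2006 has 31 days: 46 − 31 = 15 left.
15 days into November 2006 → November 15, 2006.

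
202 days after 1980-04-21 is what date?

Advancing 202 days from April 21, 1980.
April has 30 days, so 30 − 21 = 9 days remain after April 21, 1980; 202 − 9 = 193 left.
May 1980 has 31 days: 193 − 31 = 162 left.
June 1980 has 30 days: 162 − 30 = 132 left.
July 1980 has 31 days: 132 − 31 = 101 left.
August 1980 has 31 days: 101 − 31 = 70 left.
September 1980 has 30 days: 70 − 30 = 40 left.
October 1980 has 31 days: 40 − 31 = 9 left.
9 days into November 1980 → November 9, 1980.

November 9, 1980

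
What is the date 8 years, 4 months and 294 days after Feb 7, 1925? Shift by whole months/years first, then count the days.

Advancing 8 years, 4 months and 294 days from February 7, 1925: first the month/year part, then the days.
+8 years → 1933; month 2 + 4 = 6 → June 1933.
Day 7 is valid in June, giving June 7, 1933.
Now add 294 days from June 7, 1933.
June has 30 days, so 30 − 7 = 23 days remain after June 7, 1933; 294 − 23 = 271 left.
July 1933 has 31 days: 271 − 31 = 240 left.
August 1933 has 31 days: 240 − 31 = 209 left.
September 1933 has 30 days: 209 − 30 = 179 left.
October 1933 has 31 days: 179 − 31 = 148 left.
November 1933 has 30 days: 148 − 30 = 118 left.
December 1933 has 31 days: 118 − 31 = 87 left.
January 1934 has 31 days: 87 − 31 = 56 left.
February 1934 has 28 days (1934 is not a leap year): 56 − 28 = 28 left.
28 days into March 1934 → March 28, 1934.

March 28, 1934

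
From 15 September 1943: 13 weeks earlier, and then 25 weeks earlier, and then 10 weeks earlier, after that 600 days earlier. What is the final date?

Going back 13 weeks (= 91 days) from September 15, 1943:
Going back 15 days from September 15, 1943 reaches the end of the previous month; 91 − 15 = 76 left.
August 1943 has 31 days: 76 − 31 = 45 left.
July 1943 has 31 days: 45 − 31 = 14 left.
June 1943 has 30 days; 30 − 14 = 16 → June 16, 1943.
Counting back 25 weeks (= 175 days) from June 16, 1943:
Going back 16 days from June 16, 1943 reaches the end of the previous month; 175 − 16 = 159 left.
May 1943 has 31 days: 159 − 31 = 128 left.
April 1943 has 30 days: 128 − 30 = 98 left.
March 1943 has 31 days: 98 − 31 = 67 left.
February 1943 has 28 days (1943 is not a leap year): 67 − 28 = 39 left.
January 1943 has 31 days: 39 − 31 = 8 left.
December 1942 has 31 days; 31 − 8 = 23 → December 23, 1942.
Subtracting 10 weeks (= 70 days) from December 23, 1942:
Going back 23 days from December 23, 1942 reaches the end of the previous month; 70 − 23 = 47 left.
November 1942 has 30 days: 47 − 30 = 17 left.
October 1942 has 31 days; 31 − 17 = 14 → October 14, 1942.
Going back 600 days from October 14, 1942:
Going back 14 days from October 14, 1942 reaches the end of the previous month; 600 − 14 = 586 left.
September 1942 has 30 days: 586 − 30 = 556 left.
August 1942 has 31 days: 556 − 31 = 525 left.
July 1942 has 31 days: 525 − 31 = 494 left.
June 1942 has 30 days: 494 − 30 = 464 left.
May 1942 has 31 days: 464 − 31 = 433 left.
April 1942 has 30 days: 433 − 30 = 403 left.
March 1942 has 31 days: 403 − 31 = 372 left.
February 1942 has 28 days (1942 is not a leap year): 372 − 28 = 344 left.
January 1942 has 31 days: 344 − 31 = 313 left.
December 1941 has 31 days: 313 − 31 = 282 left.
November 1941 has 30 days: 282 − 30 = 252 left.
October 1941 has 31 days: 252 − 31 = 221 left.
September 1941 has 30 days: 221 − 30 = 191 left.
August 1941 has 31 days: 191 − 31 = 160 left.
July 1941 has 31 days: 160 − 31 = 129 left.
June 1941 has 30 days: 129 − 30 = 99 left.
May 1941 has 31 days: 99 − 31 = 68 left.
April 1941 has 30 days: 68 − 30 = 38 left.
March 1941 has 31 days: 38 − 31 = 7 left.
February 1941 has 28 days; 28 − 7 = 21 → February 21, 1941.

February 21, 1941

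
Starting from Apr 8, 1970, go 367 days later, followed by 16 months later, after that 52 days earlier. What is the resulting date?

June 19, 1972

Adding 367 days from April 8, 1970:
April has 30 days, so 30 − 8 = 22 days remain after April 8, 1970; 367 − 22 = 345 left.
May 1970 has 31 days: 345 − 31 = 314 left.
June 1970 has 30 days: 314 − 30 = 284 left.
July 1970 has 31 days: 284 − 31 = 253 left.
August 1970 has 31 days: 253 − 31 = 222 left.
September 1970 has 30 days: 222 − 30 = 192 left.
October 1970 has 31 days: 192 − 31 = 161 left.
November 1970 has 30 days: 161 − 30 = 131 left.
December 1970 has 31 days: 131 − 31 = 100 left.
January 1971 has 31 days: 100 − 31 = 69 left.
February 1971 has 28 days (1971 is not a leap year): 69 − 28 = 41 left.
March 1971 has 31 days: 41 − 31 = 10 left.
10 days into April 1971 → April 10, 1971.
Counting forward 16 months from April 10, 1971:
month 4 + 16 = 20, which is month 8 of year 1972 → August 1972.
Day 10 is valid in August, giving August 10, 1972.
Counting back 52 days from August 10, 1972:
Going back 10 days from August 10, 1972 reaches the end of the previous month; 52 − 10 = 42 left.
July 1972 has 31 days: 42 − 31 = 11 left.
June 1972 has 30 days; 30 − 11 = 19 → June 19, 1972.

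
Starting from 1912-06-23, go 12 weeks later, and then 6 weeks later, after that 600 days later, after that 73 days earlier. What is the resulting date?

April 7, 1914

Adding 12 weeks (= 84 days) from June 23, 1912:
June has 30 days, so 30 − 23 = 7 days remain after June 23, 1912; 84 − 7 = 77 left.
July 1912 has 31 days: 77 − 31 = 46 left.
August 1912 has 31 days: 46 − 31 = 15 left.
15 days into September 1912 → September 15, 1912.
Adding 6 weeks (= 42 days) from September 15, 1912:
September has 30 days, so 30 − 15 = 15 days remain after September 15, 1912; 42 − 15 = 27 left.
27 days into October 1912 → October 27, 1912.
Adding 600 days from October 27, 1912:
October has 31 days, so 31 − 27 = 4 days remain after October 27, 1912; 600 − 4 = 596 left.
November 1912 has 30 days: 596 − 30 = 566 left.
December 1912 has 31 days: 566 − 31 = 535 left.
January 1913 has 31 days: 535 − 31 = 504 left.
February 1913 has 28 days (1913 is not a leap year): 504 − 28 = 476 left.
March 1913 has 31 days: 476 − 31 = 445 left.
April 1913 has 30 days: 445 − 30 = 415 left.
May 1913 has 31 days: 415 − 31 = 384 left.
June 1913 has 30 days: 384 − 30 = 354 left.
July 1913 has 31 days: 354 − 31 = 323 left.
August 1913 has 31 days: 323 − 31 = 292 left.
September 1913 has 30 days: 292 − 30 = 262 left.
October 1913 has 31 days: 262 − 31 = 231 left.
November 1913 has 30 days: 231 − 30 = 201 left.
December 1913 has 31 days: 201 − 31 = 170 left.
January 1914 has 31 days: 170 − 31 = 139 left.
February 1914 has 28 days (1914 is not a leap year): 139 − 28 = 111 left.
March 1914 has 31 days: 111 − 31 = 80 left.
April 1914 has 30 days: 80 − 30 = 50 left.
May 1914 has 31 days: 50 − 31 = 19 left.
19 days into June 1914 → June 19, 1914.
Going back 73 days from June 19, 1914:
Going back 19 days from June 19, 1914 reaches the end of the previous month; 73 − 19 = 54 left.
May 1914 has 31 days: 54 − 31 = 23 left.
April 1914 has 30 days; 30 − 23 = 7 → April 7, 1914.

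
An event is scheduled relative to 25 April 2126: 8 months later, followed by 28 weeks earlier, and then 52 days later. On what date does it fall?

August 3, 2126

Counting forward 8 months from April 25, 2126:
month 4 + 8 = 12 → December 2126.
Day 25 is valid in December, giving December 25, 2126.
Subtracting 28 weeks (= 196 days) from December 25, 2126:
Going back 25 days from December 25, 2126 reaches the end of the previous month; 196 − 25 = 171 left.
November 2126 has 30 days: 171 − 30 = 141 left.
October 2126 has 31 days: 141 − 31 = 110 left.
September 2126 has 30 days: 110 − 30 = 80 left.
August 2126 has 31 days: 80 − 31 = 49 left.
July 2126 has 31 days: 49 − 31 = 18 left.
June 2126 has 30 days; 30 − 18 = 12 → June 12, 2126.
Advancing 52 days from June 12, 2126:
June has 30 days, so 30 − 12 = 18 days remain after June 12, 2126; 52 − 18 = 34 left.
July 2126 has 31 days: 34 − 31 = 3 left.
3 days into August 2126 → August 3, 2126.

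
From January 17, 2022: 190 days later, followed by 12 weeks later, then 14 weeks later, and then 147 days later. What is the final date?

Adding 190 days from January 17, 2022:
January has 31 days, so 31 − 17 = 14 days remain after January 17, 2022; 190 − 14 = 176 left.
February 2022 has 28 days (2022 is not a leap year): 176 − 28 = 148 left.
March 2022 has 31 days: 148 − 31 = 117 left.
April 2022 has 30 days: 117 − 30 = 87 left.
May 2022 has 31 days: 87 − 31 = 56 left.
June 2022 has 30 days: 56 − 30 = 26 left.
26 days into July 2022 → July 26, 2022.
Advancing 12 weeks (= 84 days) from July 26, 2022:
July has 31 days, so 31 − 26 = 5 days remain after July 26, 2022; 84 − 5 = 79 left.
August 2022 has 31 days: 79 − 31 = 48 left.
September 2022 has 30 days: 48 − 30 = 18 left.
18 days into October 2022 → October 18, 2022.
Advancing 14 weeks (= 98 days) from October 18, 2022:
October has 31 days, so 31 − 18 = 13 days remain after October 18, 2022; 98 − 13 = 85 left.
November 2022 has 30 days: 85 − 30 = 55 left.
December 2022 has 31 days: 55 − 31 = 24 left.
24 days into January 2023 → January 24, 2023.
Counting forward 147 days from January 24, 2023:
January has 31 days, so 31 − 24 = 7 days remain after January 24, 2023; 147 − 7 = 140 left.
February 2023 has 28 days (2023 is not a leap year): 140 − 28 = 112 left.
March 2023 has 31 days: 112 − 31 = 81 left.
April 2023 has 30 days: 81 − 30 = 51 left.
May 2023 has 31 days: 51 − 31 = 20 left.
20 days into June 2023 → June 20, 2023.

June 20, 2023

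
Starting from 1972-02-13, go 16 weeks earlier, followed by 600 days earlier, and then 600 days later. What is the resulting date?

Subtracting 16 weeks (= 112 days) from February 13, 1972:
Going back 13 days from February 13, 1972 reaches the end of the previous month; 112 − 13 = 99 left.
January 1972 has 31 days: 99 − 31 = 68 left.
December 1971 has 31 days: 68 − 31 = 37 left.
November 1971 has 30 days: 37 − 30 = 7 left.
October 1971 has 31 days; 31 − 7 = 24 → October 24, 1971.
Subtracting 600 days from October 24, 1971:
Going back 24 days from October 24, 1971 reaches the end of the previous month; 600 − 24 = 576 left.
September 1971 has 30 days: 576 − 30 = 546 left.
August 1971 has 31 days: 546 − 31 = 515 left.
July 1971 has 31 days: 515 − 31 = 484 left.
June 1971 has 30 days: 484 − 30 = 454 left.
May 1971 has 31 days: 454 − 31 = 423 left.
April 1971 has 30 days: 423 − 30 = 393 left.
March 1971 has 31 days: 393 − 31 = 362 left.
February 1971 has 28 days (1971 is not a leap year): 362 − 28 = 334 left.
January 1971 has 31 days: 334 − 31 = 303 left.
December 1970 has 31 days: 303 − 31 = 272 left.
November 1970 has 30 days: 272 − 30 = 242 left.
October 1970 has 31 days: 242 − 31 = 211 left.
September 1970 has 30 days: 211 − 30 = 181 left.
August 1970 has 31 days: 181 − 31 = 150 left.
July 1970 has 31 days: 150 − 31 = 119 left.
June 1970 has 30 days: 119 − 30 = 89 left.
May 1970 has 31 days: 89 − 31 = 58 left.
April 1970 has 30 days: 58 − 30 = 28 left.
March 1970 has 31 days; 31 − 28 = 3 → March 3, 1970.
Adding 600 days from March 3, 1970:
March has 31 days, so 31 − 3 = 28 days remain after March 3, 1970; 600 − 28 = 572 left.
April 1970 has 30 days: 572 − 30 = 542 left.
May 1970 has 31 days: 542 − 31 = 511 left.
June 1970 has 30 days: 511 − 30 = 481 left.
July 1970 has 31 days: 481 − 31 = 450 left.
August 1970 has 31 days: 450 − 31 = 419 left.
September 1970 has 30 days: 419 − 30 = 389 left.
October 1970 has 31 days: 389 − 31 = 358 left.
November 1970 has 30 days: 358 − 30 = 328 left.
December 1970 has 31 days: 328 − 31 = 297 left.
January 1971 has 31 days: 297 − 31 = 266 left.
February 1971 has 28 days (1971 is not a leap year): 266 − 28 = 238 left.
March 1971 has 31 days: 238 − 31 = 207 left.
April 1971 has 30 days: 207 − 30 = 177 left.
May 1971 has 31 days: 177 − 31 = 146 left.
June 1971 has 30 days: 146 − 30 = 116 left.
July 1971 has 31 days: 116 − 31 = 85 left.
August 1971 has 31 days: 85 − 31 = 54 left.
September 1971 has 30 days: 54 − 30 = 24 left.
24 days into October 1971 → October 24, 1971.

October 24, 1971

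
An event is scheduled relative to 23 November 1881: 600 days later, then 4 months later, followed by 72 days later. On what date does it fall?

Counting forward 600 days from November 23, 1881:
November has 30 days, so 30 − 23 = 7 days remain after November 23, 1881; 600 − 7 = 593 left.
December 1881 has 31 days: 593 − 31 = 562 left.
January 1882 has 31 days: 562 − 31 = 531 left.
February 1882 has 28 days (1882 is not a leap year): 531 − 28 = 503 left.
March 1882 has 31 days: 503 − 31 = 472 left.
April 1882 has 30 days: 472 − 30 = 442 left.
May 1882 has 31 days: 442 − 31 = 411 left.
June 1882 has 30 days: 411 − 30 = 381 left.
July 1882 has 31 days: 381 − 31 = 350 left.
August 1882 has 31 days: 350 − 31 = 319 left.
September 1882 has 30 days: 319 − 30 = 289 left.
October 1882 has 31 days: 289 − 31 = 258 left.
November 1882 has 30 days: 258 − 30 = 228 left.
December 1882 has 31 days: 228 − 31 = 197 left.
January 1883 has 31 days: 197 − 31 = 166 left.
February 1883 has 28 days (1883 is not a leap year): 166 − 28 = 138 left.
March 1883 has 31 days: 138 − 31 = 107 left.
April 1883 has 30 days: 107 − 30 = 77 left.
May 1883 has 31 days: 77 − 31 = 46 left.
June 1883 has 30 days: 46 − 30 = 16 left.
16 days into July 1883 → July 16, 1883.
Adding 4 months from July 16, 1883:
month 7 + 4 = 11 → November 1883.
Day 16 is valid in November, giving November 16, 1883.
Advancing 72 days from November 16, 1883:
November has 30 days, so 30 − 16 = 14 days remain after November 16, 1883; 72 − 14 = 58 left.
December 1883 has 31 days: 58 − 31 = 27 left.
27 days into January 1884 → January 27, 1884.

January 27, 1884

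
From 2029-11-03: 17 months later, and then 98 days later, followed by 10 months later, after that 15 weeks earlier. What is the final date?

Advancing 17 months from November 3, 2029:
month 11 + 17 = 28, which is month 4 of year 2031 → April 2031.
Day 3 is valid in April, giving April 3, 2031.
Advancing 98 days from April 3, 2031:
April has 30 days, so 30 − 3 = 27 days remain after April 3, 2031; 98 − 27 = 71 left.
May 2031 has 31 days: 71 − 31 = 40 left.
June 2031 has 30 days: 40 − 30 = 10 left.
10 days into July 2031 → July 10, 2031.
Advancing 10 months from July 10, 2031:
month 7 + 10 = 17, which is month 5 of year 2032 → May 2032.
Day 10 is valid in May, giving May 10, 2032.
Going back 15 weeks (= 105 days) from May 10, 2032:
Going back 10 days from May 10, 2032 reaches the end of the previous month; 105 − 10 = 95 left.
April 2032 has 30 days: 95 − 30 = 65 left.
March 2032 has 31 days: 65 − 31 = 34 left.
February 2032 has 29 days (2032 is a leap year): 34 − 29 = 5 left.
January 2032 has 31 days; 31 − 5 = 26 → January 26, 2032.

January 26, 2032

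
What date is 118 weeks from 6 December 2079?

Counting forward 118 weeks = 826 days from December 6, 2079.
December has 31 days, so 31 − 6 = 25 days remain after December 6, 2079; 826 − 25 = 801 left.
January 2080 has 31 days: 801 − 31 = 770 left.
February 2080 has 29 days (2080 is a leap year): 770 − 29 = 741 left.
March 2080 has 31 days: 741 − 31 = 710 left.
April 2080 has 30 days: 710 − 30 = 680 left.
May 2080 has 31 days: 680 − 31 = 649 left.
June 2080 has 30 days: 649 − 30 = 619 left.
July 2080 has 31 days: 619 − 31 = 588 left.
August 2080 has 31 days: 588 − 31 = 557 left.
September 2080 has 30 days: 557 − 30 = 527 left.
October 2080 has 31 days: 527 − 31 = 496 left.
November 2080 has 30 days: 496 − 30 = 466 left.
December 2080 has 31 days: 466 − 31 = 435 left.
January 2081 has 31 days: 435 − 31 = 404 left.
February 2081 has 28 days (2081 is not a leap year): 404 − 28 = 376 left.
March 2081 has 31 days: 376 − 31 = 345 left.
April 2081 has 30 days: 345 − 30 = 315 left.
May 2081 has 31 days: 315 − 31 = 284 left.
June 2081 has 30 days: 284 − 30 = 254 left.
July 2081 has 31 days: 254 − 31 = 223 left.
August 2081 has 31 days: 223 − 31 = 192 left.
September 2081 has 30 days: 192 − 30 = 162 left.
October 2081 has 31 days: 162 − 31 = 131 left.
November 2081 has 30 days: 131 − 30 = 101 left.
December 2081 has 31 days: 101 − 31 = 70 left.
January 2082 has 31 days: 70 − 31 = 39 left.
February 2082 has 28 days (2082 is not a leap year): 39 − 28 = 11 left.
11 days into March 2082 → March 11, 2082.

March 11, 2082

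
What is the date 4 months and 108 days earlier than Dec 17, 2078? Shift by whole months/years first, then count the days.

May 1, 2078

Going back 4 months and 108 days from December 17, 2078: first the month/year part, then the days.
month 12 − 4 = 8 → August 2078.
Day 17 is valid in August, giving August 17, 2078.
Now subtract 108 days from August 17, 2078.
Going back 17 days from August 17, 2078 reaches the end of the previous month; 108 − 17 = 91 left.
July 2078 has 31 days: 91 − 31 = 60 left.
June 2078 has 30 days: 60 − 30 = 30 left.
May 2078 has 31 days; 31 − 30 = 1 → May 1, 2078.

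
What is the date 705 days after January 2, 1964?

December 7, 1965

Advancing 705 days from January 2, 1964.
January has 31 days, so 31 − 2 = 29 days remain after January 2, 1964; 705 − 29 = 676 left.
February 1964 has 29 days (1964 is a leap year): 676 − 29 = 647 left.
March 1964 has 31 days: 647 − 31 = 616 left.
April 1964 has 30 days: 616 − 30 = 586 left.
May 1964 has 31 days: 586 − 31 = 555 left.
June 1964 has 30 days: 555 − 30 = 525 left.
July 1964 has 31 days: 525 − 31 = 494 left.
August 1964 has 31 days: 494 − 31 = 463 left.
September 1964 has 30 days: 463 − 30 = 433 left.
October 1964 has 31 days: 433 − 31 = 402 left.
November 1964 has 30 days: 402 − 30 = 372 left.
December 1964 has 31 days: 372 − 31 = 341 left.
January 1965 has 31 days: 341 − 31 = 310 left.
February 1965 has 28 days (1965 is not a leap year): 310 − 28 = 282 left.
March 1965 has 31 days: 282 − 31 = 251 left.
April 1965 has 30 days: 251 − 30 = 221 left.
May 1965 has 31 days: 221 − 31 = 190 left.
June 1965 has 30 days: 190 − 30 = 160 left.
July 1965 has 31 days: 160 − 31 = 129 left.
August 1965 has 31 days: 129 − 31 = 98 left.
September 1965 has 30 days: 98 − 30 = 68 left.
October 1965 has 31 days: 68 − 31 = 37 left.
November 1965 has 30 days: 37 − 30 = 7 left.
7 days into December 1965 → December 7, 1965.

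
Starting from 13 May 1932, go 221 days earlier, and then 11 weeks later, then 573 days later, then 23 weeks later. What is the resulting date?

Counting back 221 days from May 13, 1932:
Going back 13 days from May 13, 1932 reaches the end of the previous month; 221 − 13 = 208 left.
April 1932 has 30 days: 208 − 30 = 178 left.
March 1932 has 31 days: 178 − 31 = 147 left.
February 1932 has 29 days (1932 is a leap year): 147 − 29 = 118 left.
January 1932 has 31 days: 118 − 31 = 87 left.
December 1931 has 31 days: 87 − 31 = 56 left.
November 1931 has 30 days: 56 − 30 = 26 left.
October 1931 has 31 days; 31 − 26 = 5 → October 5, 1931.
Advancing 11 weeks (= 77 days) from October 5, 1931:
October has 31 days, so 31 − 5 = 26 days remain after October 5, 1931; 77 − 26 = 51 left.
November 1931 has 30 days: 51 − 30 = 21 left.
21 days into December 1931 → December 21, 1931.
Advancing 573 days from December 21, 1931:
December has 31 days, so 31 − 21 = 10 days remain after December 21, 1931; 573 − 10 = 563 left.
January 1932 has 31 days: 563 − 31 = 532 left.
February 1932 has 29 days (1932 is a leap year): 532 − 29 = 503 left.
March 1932 has 31 days: 503 − 31 = 472 left.
April 1932 has 30 days: 472 − 30 = 442 left.
May 1932 has 31 days: 442 − 31 = 411 left.
June 1932 has 30 days: 411 − 30 = 381 left.
July 1932 has 31 days: 381 − 31 = 350 left.
August 1932 has 31 days: 350 − 31 = 319 left.
September 1932 has 30 days: 319 − 30 = 289 left.
October 1932 has 31 days: 289 − 31 = 258 left.
November 1932 has 30 days: 258 − 30 = 228 left.
December 1932 has 31 days: 228 − 31 = 197 left.
January 1933 has 31 days: 197 − 31 = 166 left.
February 1933 has 28 days (1933 is not a leap year): 166 − 28 = 138 left.
March 1933 has 31 days: 138 − 31 = 107 left.
April 1933 has 30 days: 107 − 30 = 77 left.
May 1933 has 31 days: 77 − 31 = 46 left.
June 1933 has 30 days: 46 − 30 = 16 left.
16 days into July 1933 → July 16, 1933.
Advancing 23 weeks (= 161 days) from July 16, 1933:
July has 31 days, so 31 − 16 = 15 days remain after July 16, 1933; 161 − 15 = 146 left.
August 1933 has 31 days: 146 − 31 = 115 left.
September 1933 has 30 days: 115 − 30 = 85 left.
October 1933 has 31 days: 85 − 31 = 54 left.
November 1933 has 30 days: 54 − 30 = 24 left.
24 days into December 1933 → December 24, 1933.

December 24, 1933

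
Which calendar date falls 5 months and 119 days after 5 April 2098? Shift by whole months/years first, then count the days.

Adding 5 months and 119 days from April 5, 2098: first the month/year part, then the days.
month 4 + 5 = 9 → September 2098.
Day 5 is valid in September, giving September 5, 2098.
Now add 119 days from September 5, 2098.
September has 30 days, so 30 − 5 = 25 days remain after September 5, 2098; 119 − 25 = 94 left.
October 2098 has 31 days: 94 − 31 = 63 left.
November 2098 has 30 days: 63 − 30 = 33 left.
December 2098 has 31 days: 33 − 31 = 2 left.
2 days into January 2099 → January 2, 2099.

January 2, 2099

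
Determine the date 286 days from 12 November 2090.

August 25, 2091

Counting forward 286 days from November 12, 2090.
November has 30 days, so 30 − 12 = 18 days remain after November 12, 2090; 286 − 18 = 268 left.
December 2090 has 31 days: 268 − 31 = 237 left.
January 2091 has 31 days: 237 − 31 = 206 left.
February 2091 has 28 days (2091 is not a leap year): 206 − 28 = 178 left.
March 2091 has 31 days: 178 − 31 = 147 left.
April 2091 has 30 days: 147 − 30 = 117 left.
May 2091 has 31 days: 117 − 31 = 86 left.
June 2091 has 30 days: 86 − 30 = 56 left.
July 2091 has 31 days: 56 − 31 = 25 left.
25 days into August 2091 → August 25, 2091.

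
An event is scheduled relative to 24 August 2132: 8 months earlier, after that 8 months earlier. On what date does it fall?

April 24, 2131

Going back 8 months from August 24, 2132:
month 8 − 8 = 0, which is month 12 of year 2131 → December 2131.
Day 24 is valid in December, giving December 24, 2131.
Counting back 8 months from December 24, 2131:
month 12 − 8 = 4 → April 2131.
Day 24 is valid in April, giving April 24, 2131.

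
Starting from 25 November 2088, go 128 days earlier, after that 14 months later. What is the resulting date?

September 20, 2089

Going back 128 days from November 25, 2088:
Going back 25 days from November 25, 2088 reaches the end of the previous month; 128 − 25 = 103 left.
October 2088 has 31 days: 103 − 31 = 72 left.
September 2088 has 30 days: 72 − 30 = 42 left.
August 2088 has 31 days: 42 − 31 = 11 left.
July 2088 has 31 days; 31 − 11 = 20 → July 20, 2088.
Counting forward 14 months from July 20, 2088:
month 7 + 14 = 21, which is month 9 of year 2089 → September 2089.
Day 20 is valid in September, giving September 20, 2089.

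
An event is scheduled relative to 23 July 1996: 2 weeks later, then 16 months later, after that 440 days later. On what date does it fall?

February 19, 1999

Adding 2 weeks (= 14 days) from July 23, 1996:
July has 31 days, so 31 − 23 = 8 days remain after July 23, 1996; 14 − 8 = 6 left.
6 days into August 1996 → August 6, 1996.
Counting forward 16 months from August 6, 1996:
month 8 + 16 = 24, which is month 12 of year 1997 → December 1997.
Day 6 is valid in December, giving December 6, 1997.
Advancing 440 days from December 6, 1997:
December has 31 days, so 31 − 6 = 25 days remain after December 6, 1997; 440 − 25 = 415 left.
January 1998 has 31 days: 415 − 31 = 384 left.
February 1998 has 28 days (1998 is not a leap year): 384 − 28 = 356 left.
March 1998 has 31 days: 356 − 31 = 325 left.
April 1998 has 30 days: 325 − 30 = 295 left.
May 1998 has 31 days: 295 − 31 = 264 left.
June 1998 has 30 days: 264 − 30 = 234 left.
July 1998 has 31 days: 234 − 31 = 203 left.
August 1998 has 31 days: 203 − 31 = 172 left.
September 1998 has 30 days: 172 − 30 = 142 left.
October 1998 has 31 days: 142 − 31 = 111 left.
November 1998 has 30 days: 111 − 30 = 81 left.
December 1998 has 31 days: 81 − 31 = 50 left.
January 1999 has 31 days: 50 − 31 = 19 left.
19 days into February 1999 → February 19, 1999.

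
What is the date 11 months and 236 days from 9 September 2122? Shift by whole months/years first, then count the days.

April 1, 2124

Counting forward 11 months and 236 days from September 9, 2122: first the month/year part, then the days.
month 9 + 11 = 20, which is month 8 of year 2123 → August 2123.
Day 9 is valid in August, giving August 9, 2123.
Now add 236 days from August 9, 2123.
August has 31 days, so 31 − 9 = 22 days remain after August 9, 2123; 236 − 22 = 214 left.
September 2123 has 30 days: 214 − 30 = 184 left.
October 2123 has 31 days: 184 − 31 = 153 left.
November 2123 has 30 days: 153 − 30 = 123 left.
December 2123 has 31 days: 123 − 31 = 92 left.
January 2124 has 31 days: 92 − 31 = 61 left.
February 2124 has 29 days (2124 is a leap year): 61 − 29 = 32 left.
March 2124 has 31 days: 32 − 31 = 1 left.
1 day into April 2124 → April 1, 2124.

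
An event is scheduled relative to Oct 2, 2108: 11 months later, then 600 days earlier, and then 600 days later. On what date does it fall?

Adding 11 months from October 2, 2108:
month 10 + 11 = 21, which is month 9 of year 2109 → September 2109.
Day 2 is valid in September, giving September 2, 2109.
Going back 600 days from September 2, 2109:
Going back 2 days from September 2, 2109 reaches the end of the previous month; 600 − 2 = 598 left.
August 2109 has 31 days: 598 − 31 = 567 left.
July 2109 has 31 days: 567 − 31 = 536 left.
June 2109 has 30 days: 536 − 30 = 506 left.
May 2109 has 31 days: 506 − 31 = 475 left.
April 2109 has 30 days: 475 − 30 = 445 left.
March 2109 has 31 days: 445 − 31 = 414 left.
February 2109 has 28 days (2109 is not a leap year): 414 − 28 = 386 left.
January 2109 has 31 days: 386 − 31 = 355 left.
December 2108 has 31 days: 355 − 31 = 324 left.
November 2108 has 30 days: 324 − 30 = 294 left.
October 2108 has 31 days: 294 − 31 = 263 left.
September 2108 has 30 days: 263 − 30 = 233 left.
August 2108 has 31 days: 233 − 31 = 202 left.
July 2108 has 31 days: 202 − 31 = 171 left.
June 2108 has 30 days: 171 − 30 = 141 left.
May 2108 has 31 days: 141 − 31 = 110 left.
April 2108 has 30 days: 110 − 30 = 80 left.
March 2108 has 31 days: 80 − 31 = 49 left.
February 2108 has 29 days (2108 is a leap year): 49 − 29 = 20 left.
January 2108 has 31 days; 31 − 20 = 11 → January 11, 2108.
Advancing 600 days from January 11, 2108:
January has 31 days, so 31 − 11 = 20 days remain after January 11, 2108; 600 − 20 = 580 left.
February 2108 has 29 days (2108 is a leap year): 580 − 29 = 551 left.
March 2108 has 31 days: 551 − 31 = 520 left.
April 2108 has 30 days: 520 − 30 = 490 left.
May 2108 has 31 days: 490 − 31 = 459 left.
June 2108 has 30 days: 459 − 30 = 429 left.
July 2108 has 31 days: 429 − 31 = 398 left.
August 2108 has 31 days: 398 − 31 = 367 left.
September 2108 has 30 days: 367 − 30 = 337 left.
October 2108 has 31 days: 337 − 31 = 306 left.
November 2108 has 30 days: 306 − 30 = 276 left.
December 2108 has 31 days: 276 − 31 = 245 left.
January 2109 has 31 days: 245 − 31 = 214 left.
February 2109 has 28 days (2109 is not a leap year): 214 − 28 = 186 left.
March 2109 has 31 days: 186 − 31 = 155 left.
April 2109 has 30 days: 155 − 30 = 125 left.
May 2109 has 31 days: 125 − 31 = 94 left.
June 2109 has 30 days: 94 − 30 = 64 left.
July 2109 has 31 days: 64 − 31 = 33 left.
August 2109 has 31 days: 33 − 31 = 2 left.
2 days into September 2109 → September 2, 2109.

September 2, 2109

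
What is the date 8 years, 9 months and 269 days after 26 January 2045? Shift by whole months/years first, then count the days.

Advancing 8 years, 9 months and 269 days from January 26, 2045: first the month/year part, then the days.
+8 years → 2053; month 1 + 9 = 10 → October 2053.
Day 26 is valid in October, giving October 26, 2053.
Now add 269 days from October 26, 2053.
October has 31 days, so 31 − 26 = 5 days remain after October 26, 2053; 269 − 5 = 264 left.
November 2053 has 30 days: 264 − 30 = 234 left.
December 2053 has 31 days: 234 − 31 = 203 left.
January 2054 has 31 days: 203 − 31 = 172 left.
February 2054 has 28 days (2054 is not a leap year): 172 − 28 = 144 left.
March 2054 has 31 days: 144 − 31 = 113 left.
April 2054 has 30 days: 113 − 30 = 83 left.
May 2054 has 31 days: 83 − 31 = 52 left.
June 2054 has 30 days: 52 − 30 = 22 left.
22 days into July 2054 → July 22, 2054.

July 22, 2054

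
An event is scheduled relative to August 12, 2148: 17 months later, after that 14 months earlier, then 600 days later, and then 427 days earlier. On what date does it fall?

Adding 17 months from August 12, 2148:
month 8 + 17 = 25, which is month 1 of year 2150 → January 2150.
Day 12 is valid in January, giving January 12, 2150.
Going back 14 months from January 12, 2150:
month 1 − 14 = -13, which is month 11 of year 2148 → November 2148.
Day 12 is valid in November, giving November 12, 2148.
Adding 600 days from November 12, 2148:
November has 30 days, so 30 − 12 = 18 days remain after November 12, 2148; 600 − 18 = 582 left.
December 2148 has 31 days: 582 − 31 = 551 left.
January 2149 has 31 days: 551 − 31 = 520 left.
February 2149 has 28 days (2149 is not a leap year): 520 − 28 = 492 left.
March 2149 has 31 days: 492 − 31 = 461 left.
April 2149 has 30 days: 461 − 30 = 431 left.
May 2149 has 31 days: 431 − 31 = 400 left.
June 2149 has 30 days: 400 − 30 = 370 left.
July 2149 has 31 days: 370 − 31 = 339 left.
August 2149 has 31 days: 339 − 31 = 308 left.
September 2149 has 30 days: 308 − 30 = 278 left.
October 2149 has 31 days: 278 − 31 = 247 left.
November 2149 has 30 days: 247 − 30 = 217 left.
December 2149 has 31 days: 217 − 31 = 186 left.
January 2150 has 31 days: 186 − 31 = 155 left.
February 2150 has 28 days (2150 is not a leap year): 155 − 28 = 127 left.
March 2150 has 31 days: 127 − 31 = 96 left.
April 2150 has 30 days: 96 − 30 = 66 left.
May 2150 has 31 days: 66 − 31 = 35 left.
June 2150 has 30 days: 35 − 30 = 5 left.
5 days into July 2150 → July 5, 2150.
Counting back 427 days from July 5, 2150:
Going back 5 days from July 5, 2150 reaches the end of the previous month; 427 − 5 = 422 left.
June 2150 has 30 days: 422 − 30 = 392 left.
May 2150 has 31 days: 392 − 31 = 361 left.
April 2150 has 30 days: 361 − 30 = 331 left.
March 2150 has 31 days: 331 − 31 = 300 left.
February 2150 has 28 days (2150 is not a leap year): 300 − 28 = 272 left.
January 2150 has 31 days: 272 − 31 = 241 left.
December 2149 has 31 days: 241 − 31 = 210 left.
November 2149 has 30 days: 210 − 30 = 180 left.
October 2149 has 31 days: 180 − 31 = 149 left.
September 2149 has 30 days: 149 − 30 = 119 left.
August 2149 has 31 days: 119 − 31 = 88 left.
July 2149 has 31 days: 88 − 31 = 57 left.
June 2149 has 30 days: 57 − 30 = 27 left.
May 2149 has 31 days; 31 − 27 = 4 → May 4, 2149.

May 4, 2149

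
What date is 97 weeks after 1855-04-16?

February 23, 1857

Advancing 97 weeks = 679 days from April 16, 1855.
April has 30 days, so 30 − 16 = 14 days remain after April 16, 1855; 679 − 14 = 665 left.
May 1855 has 31 days: 665 − 31 = 634 left.
June 1855 has 30 days: 634 − 30 = 604 left.
July 1855 has 31 days: 604 − 31 = 573 left.
August 1855 has 31 days: 573 − 31 = 542 left.
September 1855 has 30 days: 542 − 30 = 512 left.
October 1855 has 31 days: 512 − 31 = 481 left.
November 1855 has 30 days: 481 − 30 = 451 left.
December 1855 has 31 days: 451 − 31 = 420 left.
January 1856 has 31 days: 420 − 31 = 389 left.
February 1856 has 29 days (1856 is a leap year): 389 − 29 = 360 left.
March 1856 has 31 days: 360 − 31 = 329 left.
April 1856 has 30 days: 329 − 30 = 299 left.
May 1856 has 31 days: 299 − 31 = 268 left.
June 1856 has 30 days: 268 − 30 = 238 left.
July 1856 has 31 days: 238 − 31 = 207 left.
August 1856 has 31 days: 207 − 31 = 176 left.
September 1856 has 30 days: 176 − 30 = 146 left.
October 1856 has 31 days: 146 − 31 = 115 left.
November 1856 has 30 days: 115 − 30 = 85 left.
December 1856 has 31 days: 85 − 31 = 54 left.
January 1857 has 31 days: 54 − 31 = 23 left.
23 days into February 1857 → February 23, 1857.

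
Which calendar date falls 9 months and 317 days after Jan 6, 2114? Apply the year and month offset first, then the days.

Advancing 9 months and 317 days from January 6, 2114: first the month/year part, then the days.
month 1 + 9 = 10 → October 2114.
Day 6 is valid in October, giving October 6, 2114.
Now add 317 days from October 6, 2114.
October has 31 days, so 31 − 6 = 25 days remain after October 6, 2114; 317 − 25 = 292 left.
November 2114 has 30 days: 292 − 30 = 262 left.
December 2114 has 31 days: 262 − 31 = 231 left.
January 2115 has 31 days: 231 − 31 = 200 left.
February 2115 has 28 days (2115 is not a leap year): 200 − 28 = 172 left.
March 2115 has 31 days: 172 − 31 = 141 left.
April 2115 has 30 days: 141 − 30 = 111 left.
May 2115 has 31 days: 111 − 31 = 80 left.
June 2115 has 30 days: 80 − 30 = 50 left.
July 2115 has 31 days: 50 − 31 = 19 left.
19 days into August 2115 → August 19, 2115.

August 19, 2115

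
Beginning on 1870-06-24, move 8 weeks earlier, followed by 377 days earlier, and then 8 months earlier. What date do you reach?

Going back 8 weeks (= 56 days) from June 24, 1870:
Going back 24 days from June 24, 1870 reaches the end of the previous month; 56 − 24 = 32 left.
May 1870 has 31 days: 32 − 31 = 1 left.
April 1870 has 30 days; 30 − 1 = 29 → April 29, 1870.
Subtracting 377 days from April 29, 1870:
Going back 29 days from April 29, 1870 reaches the end of the previous month; 377 − 29 = 348 left.
March 1870 has 31 days: 348 − 31 = 317 left.
February 1870 has 28 days (1870 is not a leap year): 317 − 28 = 289 left.
January 1870 has 31 days: 289 − 31 = 258 left.
December 1869 has 31 days: 258 − 31 = 227 left.
November 1869 has 30 days: 227 − 30 = 197 left.
October 1869 has 31 days: 197 − 31 = 166 left.
September 1869 has 30 days: 166 − 30 = 136 left.
August 1869 has 31 days: 136 − 31 = 105 left.
July 1869 has 31 days: 105 − 31 = 74 left.
June 1869 has 30 days: 74 − 30 = 44 left.
May 1869 has 31 days: 44 − 31 = 13 left.
April 1869 has 30 days; 30 − 13 = 17 → April 17, 1869.
Counting back 8 months from April 17, 1869:
month 4 − 8 = -4, which is month 8 of year 1868 → August 1868.
Day 17 is valid in August, giving August 17, 1868.

August 17, 1868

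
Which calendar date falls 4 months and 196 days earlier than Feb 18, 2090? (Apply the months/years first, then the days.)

Going back 4 months and 196 days from February 18, 2090: first the month/year part, then the days.
month 2 − 4 = -2, which is month 10 of year 2089 → October 2089.
Day 18 is valid in October, giving October 18, 2089.
Now subtract 196 days from October 18, 2089.
Going back 18 days from October 18, 2089 reaches the end of the previous month; 196 − 18 = 178 left.
September 2089 has 30 days: 178 − 30 = 148 left.
August 2089 has 31 days: 148 − 31 = 117 left.
July 2089 has 31 days: 117 − 31 = 86 left.
June 2089 has 30 days: 86 − 30 = 56 left.
May 2089 has 31 days: 56 − 31 = 25 left.
April 2089 has 30 days; 30 − 25 = 5 → April 5, 2089.

April 5, 2089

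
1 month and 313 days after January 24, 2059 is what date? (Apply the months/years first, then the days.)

Advancing 1 month and 313 days from January 24, 2059: first the month/year part, then the days.
month 1 + 1 = 2 → February 2059.
Day 24 is valid in February, giving February 24, 2059.
Now add 313 days from February 24, 2059.
February has 28 days, so 28 − 24 = 4 days remain after February 24, 2059; 313 − 4 = 309 left.
March 2059 has 31 days: 309 − 31 = 278 left.
April 2059 has 30 days: 278 − 30 = 248 left.
May 2059 has 31 days: 248 − 31 = 217 left.
June 2059 has 30 days: 217 − 30 = 187 left.
July 2059 has 31 days: 187 − 31 = 156 left.
August 2059 has 31 days: 156 − 31 = 125 left.
September 2059 has 30 days: 125 − 30 = 95 left.
October 2059 has 31 days: 95 − 31 = 64 left.
November 2059 has 30 days: 64 − 30 = 34 left.
December 2059 has 31 days: 34 − 31 = 3 left.
3 days into January 2060 → January 3, 2060.

January 3, 2060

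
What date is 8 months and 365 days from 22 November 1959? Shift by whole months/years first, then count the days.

Counting forward 8 months and 365 days from November 22, 1959: first the month/year part, then the days.
month 11 + 8 = 19, which is month 7 of year 1960 → July 1960.
Day 22 is valid in July, giving July 22, 1960.
Now add 365 days from July 22, 1960.
July has 31 days, so 31 − 22 = 9 days remain after July 22, 1960; 365 − 9 = 356 left.
August 1960 has 31 days: 356 − 31 = 325 left.
September 1960 has 30 days: 325 − 30 = 295 left.
October 1960 has 31 days: 295 − 31 = 264 left.
November 1960 has 30 days: 264 − 30 = 234 left.
December 1960 has 31 days: 234 − 31 = 203 left.
January 1961 has 31 days: 203 − 31 = 172 left.
February 1961 has 28 days (1961 is not a leap year): 172 − 28 = 144 left.
March 1961 has 31 days: 144 − 31 = 113 left.
April 1961 has 30 days: 113 − 30 = 83 left.
May 1961 has 31 days: 83 − 31 = 52 left.
June 1961 has 30 days: 52 − 30 = 22 left.
22 days into July 1961 → July 22, 1961.

July 22, 1961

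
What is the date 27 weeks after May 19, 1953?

November 24, 1953

Advancing 27 weeks = 189 days from May 19, 1953.
May has 31 days, so 31 − 19 = 12 days remain after May 19, 1953; 189 − 12 = 177 left.
June 1953 has 30 days: 177 − 30 = 147 left.
July 1953 has 31 days: 147 − 31 = 116 left.
August 1953 has 31 days: 116 − 31 = 85 left.
September 1953 has 30 days: 85 − 30 = 55 left.
October 1953 has 31 days: 55 − 31 = 24 left.
24 days into November 1953 → November 24, 1953.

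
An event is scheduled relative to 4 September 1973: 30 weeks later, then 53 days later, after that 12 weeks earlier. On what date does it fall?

Advancing 30 weeks (= 210 days) from September 4, 1973:
September has 30 days, so 30 − 4 = 26 days remain after September 4, 1973; 210 − 26 = 184 left.
October 1973 has 31 days: 184 − 31 = 153 left.
November 1973 has 30 days: 153 − 30 = 123 left.
December 1973 has 31 days: 123 − 31 = 92 left.
January 1974 has 31 days: 92 − 31 = 61 left.
February 1974 has 28 days (1974 is not a leap year): 61 − 28 = 33 left.
March 1974 has 31 days: 33 − 31 = 2 left.
2 days into April 1974 → April 2, 1974.
Counting forward 53 days from April 2, 1974:
April has 30 days, so 30 − 2 = 28 days remain after April 2, 1974; 53 − 28 = 25 left.
25 days into May 1974 → May 25, 1974.
Counting back 12 weeks (= 84 days) from May 25, 1974:
Going back 25 days from May 25, 1974 reaches the end of the previous month; 84 − 25 = 59 left.
April 1974 has 30 days: 59 − 30 = 29 left.
March 1974 has 31 days; 31 − 29 = 2 → March 2, 1974.

March 2, 1974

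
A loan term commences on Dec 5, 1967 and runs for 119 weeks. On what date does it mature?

March 17, 1970

Adding 119 weeks = 833 days from December 5, 1967.
December has 31 days, so 31 − 5 = 26 days remain after December 5, 1967; 833 − 26 = 807 left.
January 1968 has 31 days: 807 − 31 = 776 left.
February 1968 has 29 days (1968 is a leap year): 776 − 29 = 747 left.
March 1968 has 31 days: 747 − 31 = 716 left.
April 1968 has 30 days: 716 − 30 = 686 left.
May 1968 has 31 days: 686 − 31 = 655 left.
June 1968 has 30 days: 655 − 30 = 625 left.
July 1968 has 31 days: 625 − 31 = 594 left.
August 1968 has 31 days: 594 − 31 = 563 left.
September 1968 has 30 days: 563 − 30 = 533 left.
October 1968 has 31 days: 533 − 31 = 502 left.
November 1968 has 30 days: 502 − 30 = 472 left.
December 1968 has 31 days: 472 − 31 = 441 left.
January 1969 has 31 days: 441 − 31 = 410 left.
February 1969 has 28 days (1969 is not a leap year): 410 − 28 = 382 left.
March 1969 has 31 days: 382 − 31 = 351 left.
April 1969 has 30 days: 351 − 30 = 321 left.
May 1969 has 31 days: 321 − 31 = 290 left.
June 1969 has 30 days: 290 − 30 = 260 left.
July 1969 has 31 days: 260 − 31 = 229 left.
August 1969 has 31 days: 229 − 31 = 198 left.
September 1969 has 30 days: 198 − 30 = 168 left.
October 1969 has 31 days: 168 − 31 = 137 left.
November 1969 has 30 days: 137 − 30 = 107 left.
December 1969 has 31 days: 107 − 31 = 76 left.
January 1970 has 31 days: 76 − 31 = 45 left.
February 1970 has 28 days (1970 is not a leap year): 45 − 28 = 17 left.
17 days into March 1970 → March 17, 1970.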